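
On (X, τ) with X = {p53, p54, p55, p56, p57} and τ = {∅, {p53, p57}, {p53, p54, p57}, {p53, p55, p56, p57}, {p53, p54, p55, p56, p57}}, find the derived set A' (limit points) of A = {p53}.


A' = {p54, p55, p56, p57}

For each x ∈ X, list the open sets U ∈ τ with x ∈ U, then check whether U ∩ (A ∖ {x}) ≠ ∅ for every such U.
  x = p53: open {p53, p57} ∋ x has {p53, p57} ∩ (A ∖ {p53}) = ∅, so x is NOT a limit point.
  x = p54: opens ∋ x are {p53, p54, p57}, {p53, p54, p55, p56, p57}; each meets A ∖ {p54}, so x IS a limit point.
  x = p55: opens ∋ x are {p53, p55, p56, p57}, {p53, p54, p55, p56, p57}; each meets A ∖ {p55}, so x IS a limit point.
  x = p56: opens ∋ x are {p53, p55, p56, p57}, {p53, p54, p55, p56, p57}; each meets A ∖ {p56}, so x IS a limit point.
  x = p57: opens ∋ x are {p53, p57}, {p53, p54, p57}, {p53, p55, p56, p57}, {p53, p54, p55, p56, p57}; each meets A ∖ {p57}, so x IS a limit point.
Collecting: A' = {p54, p55, p56, p57}.


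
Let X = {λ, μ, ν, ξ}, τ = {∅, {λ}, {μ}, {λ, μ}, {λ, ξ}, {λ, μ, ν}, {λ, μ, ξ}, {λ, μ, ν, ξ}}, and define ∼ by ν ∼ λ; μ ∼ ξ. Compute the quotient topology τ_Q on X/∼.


X/∼ = {[λ=ν], [μ=ξ]}; |τ_Q| = 2.

Equivalence classes: [λ=ν], [μ=ξ].
Quotient map π: X → X/∼ sends λ ↦ [λ=ν], μ ↦ [μ=ξ], ν ↦ [λ=ν], ξ ↦ [μ=ξ].
For each subset V ⊆ X/∼, compute π^{-1}(V) ⊆ X and check whether π^{-1}(V) ∈ τ. V is open in τ_Q iff π^{-1}(V) ∈ τ.
  V = {}: π^{-1}(V) = ∅ ∈ τ ✓.
  V = {[λ=ν]}: π^{-1}(V) = {λ, ν} ∉ τ ✗.
  V = {[μ=ξ]}: π^{-1}(V) = {μ, ξ} ∉ τ ✗.
  V = {[λ=ν], [μ=ξ]}: π^{-1}(V) = {λ, μ, ν, ξ} ∈ τ ✓.
Open sets in the quotient: τ_Q = {{}, {[λ=ν], [μ=ξ]}} (2 elements).


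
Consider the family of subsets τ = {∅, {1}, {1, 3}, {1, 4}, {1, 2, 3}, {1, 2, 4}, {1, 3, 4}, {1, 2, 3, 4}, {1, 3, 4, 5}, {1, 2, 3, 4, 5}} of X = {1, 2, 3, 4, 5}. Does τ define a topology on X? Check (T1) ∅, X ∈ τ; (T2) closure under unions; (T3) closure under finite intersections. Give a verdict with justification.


τ is NOT a topology on X.

Axiom (T1): ∅ ∈ τ? Yes; X ∈ τ? Yes.
Axiom (T2/T3): check pairwise unions and intersections of members of τ.
Counterexample for (T3): {1, 2, 3} ∩ {1, 2, 4} = {1, 2} ∉ τ. Therefore τ is NOT a topology.


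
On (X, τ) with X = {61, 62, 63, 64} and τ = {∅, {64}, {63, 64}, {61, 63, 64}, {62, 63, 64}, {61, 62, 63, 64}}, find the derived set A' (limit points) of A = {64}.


A' = {61, 62, 63}

For each x ∈ X, list the open sets U ∈ τ with x ∈ U, then check whether U ∩ (A ∖ {x}) ≠ ∅ for every such U.
  x = 61: opens ∋ x are {61, 63, 64}, {61, 62, 63, 64}; each meets A ∖ {61}, so x IS a limit point.
  x = 62: opens ∋ x are {62, 63, 64}, {61, 62, 63, 64}; each meets A ∖ {62}, so x IS a limit point.
  x = 63: opens ∋ x are {63, 64}, {61, 63, 64}, {62, 63, 64}, {61, 62, 63, 64}; each meets A ∖ {63}, so x IS a limit point.
  x = 64: open {64} ∋ x has {64} ∩ (A ∖ {64}) = ∅, so x is NOT a limit point.
Collecting: A' = {61, 62, 63}.


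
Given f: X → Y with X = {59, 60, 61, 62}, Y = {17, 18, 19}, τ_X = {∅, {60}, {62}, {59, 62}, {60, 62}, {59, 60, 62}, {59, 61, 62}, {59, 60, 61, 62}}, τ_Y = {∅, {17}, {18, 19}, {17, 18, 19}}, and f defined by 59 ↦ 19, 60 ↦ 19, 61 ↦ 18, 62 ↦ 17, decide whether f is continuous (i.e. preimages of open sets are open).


f is NOT continuous.

Compute f^{-1}(U) for each U ∈ τ_Y:
  U = ∅: f^{-1}(U) = ∅ ∈ τ_X ✓.
  U = {17}: f^{-1}(U) = {62} ∈ τ_X ✓.
  U = {18, 19}: f^{-1}(U) = {59, 60, 61} ∉ τ_X ✗.
  U = {17, 18, 19}: f^{-1}(U) = {59, 60, 61, 62} ∈ τ_X ✓.
Found U = {18, 19} with f^{-1}(U) = {59, 60, 61} not in τ_X. Therefore f is NOT continuous.


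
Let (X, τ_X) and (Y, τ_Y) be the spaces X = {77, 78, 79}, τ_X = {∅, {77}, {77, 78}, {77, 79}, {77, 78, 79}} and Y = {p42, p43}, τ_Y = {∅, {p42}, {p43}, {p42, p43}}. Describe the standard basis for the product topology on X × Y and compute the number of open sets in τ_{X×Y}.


Basis B = {∅ × ∅, {77} × {p42}, {77} × {p43}, {77} × {p42, p43}, {77, 78} × {p42}, {77, 79} × {p42}, {77, 78} × {p43}, {77, 79} × {p43}, {77, 78, 79} × {p42}, {77, 78, 79} × {p43}, {77, 78} × {p42, p43}, {77, 79} × {p42, p43}, {77, 78, 79} × {p42, p43}}; |τ_{X×Y}| = 25.

Enumerate products U × V with U ∈ τ_X, V ∈ τ_Y (deduplicated):
  ∅ × ∅ = {} (∅)
  {77} × {p42} = {(77,p42)}
  {77} × {p43} = {(77,p43)}
  {77} × {p42, p43} = {(77,p42), (77,p43)}
  {77, 78} × {p42} = {(77,p42), (78,p42)}
  {77, 79} × {p42} = {(77,p42), (79,p42)}
  {77, 78} × {p43} = {(77,p43), (78,p43)}
  {77, 79} × {p43} = {(77,p43), (79,p43)}
  {77, 78, 79} × {p42} = {(77,p42), (78,p42), (79,p42)}
  {77, 78, 79} × {p43} = {(77,p43), (78,p43), (79,p43)}
  {77, 78} × {p42, p43} = {(77,p42), (77,p43), (78,p42), (78,p43)}
  {77, 79} × {p42, p43} = {(77,p42), (77,p43), (79,p42), (79,p43)}
  {77, 78, 79} × {p42, p43} = {(77,p42), (77,p43), (78,p42), (78,p43), (79,p42), (79,p43)}
These 13 distinct sets form the basis B.
Close under arbitrary unions to get τ_{X×Y}; counting gives |τ_{X×Y}| = 25.


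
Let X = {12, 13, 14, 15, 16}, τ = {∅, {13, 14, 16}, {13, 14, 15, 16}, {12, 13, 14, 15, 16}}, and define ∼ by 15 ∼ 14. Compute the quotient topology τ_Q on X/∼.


X/∼ = {[12], [13], [14=15], [16]}; |τ_Q| = 3.

Equivalence classes: [12], [13], [14=15], [16].
Quotient map π: X → X/∼ sends 12 ↦ [12], 13 ↦ [13], 14 ↦ [14=15], 15 ↦ [14=15], 16 ↦ [16].
For each subset V ⊆ X/∼, compute π^{-1}(V) ⊆ X and check whether π^{-1}(V) ∈ τ. V is open in τ_Q iff π^{-1}(V) ∈ τ.
  V = {}: π^{-1}(V) = ∅ ∈ τ ✓.
  V = {[12]}: π^{-1}(V) = {12} ∉ τ ✗.
  V = {[13]}: π^{-1}(V) = {13} ∉ τ ✗.
  V = {[12], [13]}: π^{-1}(V) = {12, 13} ∉ τ ✗.
  V = {[14=15]}: π^{-1}(V) = {14, 15} ∉ τ ✗.
  V = {[12], [14=15]}: π^{-1}(V) = {12, 14, 15} ∉ τ ✗.
  V = {[13], [14=15]}: π^{-1}(V) = {13, 14, 15} ∉ τ ✗.
  V = {[12], [13], [14=15]}: π^{-1}(V) = {12, 13, 14, 15} ∉ τ ✗.
  V = {[16]}: π^{-1}(V) = {16} ∉ τ ✗.
  V = {[12], [16]}: π^{-1}(V) = {12, 16} ∉ τ ✗.
  V = {[13], [16]}: π^{-1}(V) = {13, 16} ∉ τ ✗.
  V = {[12], [13], [16]}: π^{-1}(V) = {12, 13, 16} ∉ τ ✗.
  V = {[14=15], [16]}: π^{-1}(V) = {14, 15, 16} ∉ τ ✗.
  V = {[12], [14=15], [16]}: π^{-1}(V) = {12, 14, 15, 16} ∉ τ ✗.
  V = {[13], [14=15], [16]}: π^{-1}(V) = {13, 14, 15, 16} ∈ τ ✓.
  V = {[12], [13], [14=15], [16]}: π^{-1}(V) = {12, 13, 14, 15, 16} ∈ τ ✓.
Open sets in the quotient: τ_Q = {{}, {[13], [14=15], [16]}, {[12], [13], [14=15], [16]}} (3 elements).


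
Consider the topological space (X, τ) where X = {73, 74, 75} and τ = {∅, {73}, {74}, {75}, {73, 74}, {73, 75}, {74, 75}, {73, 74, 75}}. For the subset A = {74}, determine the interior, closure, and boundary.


int(A) = {74}, cl(A) = {74}, ∂A = ∅.

Closed sets in (X, τ) are complements of opens:
  closed(X, τ) = {∅, {73}, {74}, {75}, {73, 74}, {73, 75}, {74, 75}, {73, 74, 75}}.
int(A) = ⋃ {U ∈ τ : U ⊆ A}. Opens contained in A: ∅, {74}.
Taking the union of these: int(A) = {74}.
cl(A) = ⋂ {C closed : A ⊆ C}. Closed sets containing A: {74}, {73, 74}, {74, 75}, {73, 74, 75}.
Intersecting these: cl(A) = {74}.
∂A = cl(A) ∖ int(A) = {74} ∖ {74} = ∅.


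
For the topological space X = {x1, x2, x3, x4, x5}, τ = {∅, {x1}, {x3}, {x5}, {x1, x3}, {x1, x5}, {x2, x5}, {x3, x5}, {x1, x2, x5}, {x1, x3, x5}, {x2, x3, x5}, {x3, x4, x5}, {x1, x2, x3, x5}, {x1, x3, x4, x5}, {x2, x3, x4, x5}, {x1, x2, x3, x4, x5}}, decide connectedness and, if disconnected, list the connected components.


(X, τ) is disconnected; components = [{x1}, {x2, x3, x4, x5}].

Find clopen sets (U ∈ τ with X ∖ U ∈ τ):
  U = ∅, X ∖ U = {x1, x2, x3, x4, x5} — both open, so U is clopen.
  U = {x1}, X ∖ U = {x2, x3, x4, x5} — both open, so U is clopen.
  U = {x2, x3, x4, x5}, X ∖ U = {x1} — both open, so U is clopen.
  U = {x1, x2, x3, x4, x5}, X ∖ U = ∅ — both open, so U is clopen.
Nontrivial clopen(s) exist: e.g. {x2, x3, x4, x5}. So (X, τ) is disconnected.
Compute connected components by grouping points that agree on all clopens:
  component: {x1}
  component: {x2, x3, x4, x5}


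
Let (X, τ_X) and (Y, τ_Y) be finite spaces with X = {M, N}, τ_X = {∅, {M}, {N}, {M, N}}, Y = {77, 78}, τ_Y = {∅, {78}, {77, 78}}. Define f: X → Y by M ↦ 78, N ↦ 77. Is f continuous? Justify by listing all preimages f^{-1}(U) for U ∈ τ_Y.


f IS continuous.

Compute f^{-1}(U) for each U ∈ τ_Y:
  U = ∅: f^{-1}(U) = ∅ ∈ τ_X ✓.
  U = {78}: f^{-1}(U) = {M} ∈ τ_X ✓.
  U = {77, 78}: f^{-1}(U) = {M, N} ∈ τ_X ✓.
Every preimage lies in τ_X, so f IS continuous.


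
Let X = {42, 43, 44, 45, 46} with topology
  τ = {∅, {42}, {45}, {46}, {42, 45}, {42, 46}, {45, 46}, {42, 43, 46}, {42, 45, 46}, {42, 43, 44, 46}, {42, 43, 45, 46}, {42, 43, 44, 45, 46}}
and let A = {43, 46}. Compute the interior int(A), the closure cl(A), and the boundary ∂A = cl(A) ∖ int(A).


int(A) = {46}, cl(A) = {43, 44, 46}, ∂A = {43, 44}.

Closed sets in (X, τ) are complements of opens:
  closed(X, τ) = {∅, {44}, {45}, {43, 44}, {44, 45}, {42, 43, 44}, {43, 44, 45}, {43, 44, 46}, {42, 43, 44, 45}, {42, 43, 44, 46}, {43, 44, 45, 46}, {42, 43, 44, 45, 46}}.
int(A) = ⋃ {U ∈ τ : U ⊆ A}. Opens contained in A: ∅, {46}.
Taking the union of these: int(A) = {46}.
cl(A) = ⋂ {C closed : A ⊆ C}. Closed sets containing A: {43, 44, 46}, {42, 43, 44, 46}, {43, 44, 45, 46}, {42, 43, 44, 45, 46}.
Intersecting these: cl(A) = {43, 44, 46}.
∂A = cl(A) ∖ int(A) = {43, 44, 46} ∖ {46} = {43, 44}.


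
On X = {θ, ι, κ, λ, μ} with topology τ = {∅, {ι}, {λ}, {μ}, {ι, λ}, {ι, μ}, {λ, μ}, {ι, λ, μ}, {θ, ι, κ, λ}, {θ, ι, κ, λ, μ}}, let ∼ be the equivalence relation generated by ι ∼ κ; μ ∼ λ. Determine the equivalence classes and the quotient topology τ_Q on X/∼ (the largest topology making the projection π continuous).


X/∼ = {[θ], [ι=κ], [λ=μ]}; |τ_Q| = 3.

Equivalence classes: [θ], [ι=κ], [λ=μ].
Quotient map π: X → X/∼ sends θ ↦ [θ], ι ↦ [ι=κ], κ ↦ [ι=κ], λ ↦ [λ=μ], μ ↦ [λ=μ].
For each subset V ⊆ X/∼, compute π^{-1}(V) ⊆ X and check whether π^{-1}(V) ∈ τ. V is open in τ_Q iff π^{-1}(V) ∈ τ.
  V = {}: π^{-1}(V) = ∅ ∈ τ ✓.
  V = {[θ]}: π^{-1}(V) = {θ} ∉ τ ✗.
  V = {[ι=κ]}: π^{-1}(V) = {ι, κ} ∉ τ ✗.
  V = {[θ], [ι=κ]}: π^{-1}(V) = {θ, ι, κ} ∉ τ ✗.
  V = {[λ=μ]}: π^{-1}(V) = {λ, μ} ∈ τ ✓.
  V = {[θ], [λ=μ]}: π^{-1}(V) = {θ, λ, μ} ∉ τ ✗.
  V = {[ι=κ], [λ=μ]}: π^{-1}(V) = {ι, κ, λ, μ} ∉ τ ✗.
  V = {[θ], [ι=κ], [λ=μ]}: π^{-1}(V) = {θ, ι, κ, λ, μ} ∈ τ ✓.
Open sets in the quotient: τ_Q = {{}, {[λ=μ]}, {[θ], [ι=κ], [λ=μ]}} (3 elements).


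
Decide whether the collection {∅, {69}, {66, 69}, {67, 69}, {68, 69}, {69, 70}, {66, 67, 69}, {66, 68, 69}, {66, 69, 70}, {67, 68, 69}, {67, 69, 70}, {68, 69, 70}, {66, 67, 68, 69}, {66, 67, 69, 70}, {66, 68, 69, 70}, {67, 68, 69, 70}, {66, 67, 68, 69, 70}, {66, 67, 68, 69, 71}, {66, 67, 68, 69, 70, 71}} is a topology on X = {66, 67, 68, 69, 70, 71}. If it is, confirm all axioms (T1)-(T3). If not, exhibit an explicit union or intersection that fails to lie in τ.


τ IS a topology on X.

Axiom (T1): ∅ ∈ τ? Yes; X ∈ τ? Yes.
Axiom (T2/T3): check pairwise unions and intersections of members of τ.
All pairwise intersections and unions checked — each lies in τ. Therefore τ satisfies (T1), (T2), (T3): it IS a topology on X.


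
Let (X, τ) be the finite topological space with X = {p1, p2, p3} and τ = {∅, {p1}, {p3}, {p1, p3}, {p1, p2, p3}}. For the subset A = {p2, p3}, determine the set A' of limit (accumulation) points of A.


A' = {p2}

For each x ∈ X, list the open sets U ∈ τ with x ∈ U, then check whether U ∩ (A ∖ {x}) ≠ ∅ for every such U.
  x = p1: open {p1} ∋ x has {p1} ∩ (A ∖ {p1}) = ∅, so x is NOT a limit point.
  x = p2: opens ∋ x are {p1, p2, p3}; each meets A ∖ {p2}, so x IS a limit point.
  x = p3: open {p3} ∋ x has {p3} ∩ (A ∖ {p3}) = ∅, so x is NOT a limit point.
Collecting: A' = {p2}.


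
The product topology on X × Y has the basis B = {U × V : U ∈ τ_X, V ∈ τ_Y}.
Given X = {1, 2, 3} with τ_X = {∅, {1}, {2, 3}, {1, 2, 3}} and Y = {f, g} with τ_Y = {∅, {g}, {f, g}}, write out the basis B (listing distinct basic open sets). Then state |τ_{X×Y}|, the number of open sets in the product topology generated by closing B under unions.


Basis B = {∅ × ∅, {1} × {g}, {1} × {f, g}, {2, 3} × {g}, {1, 2, 3} × {g}, {2, 3} × {f, g}, {1, 2, 3} × {f, g}}; |τ_{X×Y}| = 9.

Enumerate products U × V with U ∈ τ_X, V ∈ τ_Y (deduplicated):
  ∅ × ∅ = {} (∅)
  {1} × {g} = {(1,g)}
  {1} × {f, g} = {(1,f), (1,g)}
  {2, 3} × {g} = {(2,g), (3,g)}
  {1, 2, 3} × {g} = {(1,g), (2,g), (3,g)}
  {2, 3} × {f, g} = {(2,f), (2,g), (3,f), (3,g)}
  {1, 2, 3} × {f, g} = {(1,f), (1,g), (2,f), (2,g), (3,f), (3,g)}
These 7 distinct sets form the basis B.
Close under arbitrary unions to get τ_{X×Y}; counting gives |τ_{X×Y}| = 9.


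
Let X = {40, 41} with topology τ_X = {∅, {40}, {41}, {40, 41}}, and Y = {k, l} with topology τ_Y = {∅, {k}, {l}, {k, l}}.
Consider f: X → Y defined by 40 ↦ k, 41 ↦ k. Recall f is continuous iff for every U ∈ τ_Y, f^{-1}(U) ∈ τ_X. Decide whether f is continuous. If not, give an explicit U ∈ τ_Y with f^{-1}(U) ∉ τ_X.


f IS continuous.

Compute f^{-1}(U) for each U ∈ τ_Y:
  U = ∅: f^{-1}(U) = ∅ ∈ τ_X ✓.
  U = {k}: f^{-1}(U) = {40, 41} ∈ τ_X ✓.
  U = {l}: f^{-1}(U) = ∅ ∈ τ_X ✓.
  U = {k, l}: f^{-1}(U) = {40, 41} ∈ τ_X ✓.
Every preimage lies in τ_X, so f IS continuous.


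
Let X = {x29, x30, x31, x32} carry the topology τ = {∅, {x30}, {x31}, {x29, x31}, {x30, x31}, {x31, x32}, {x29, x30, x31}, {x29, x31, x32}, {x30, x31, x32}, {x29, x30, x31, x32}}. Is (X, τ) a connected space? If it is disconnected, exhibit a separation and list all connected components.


(X, τ) is disconnected; components = [{x30}, {x29, x31, x32}].

Find clopen sets (U ∈ τ with X ∖ U ∈ τ):
  U = ∅, X ∖ U = {x29, x30, x31, x32} — both open, so U is clopen.
  U = {x30}, X ∖ U = {x29, x31, x32} — both open, so U is clopen.
  U = {x29, x31, x32}, X ∖ U = {x30} — both open, so U is clopen.
  U = {x29, x30, x31, x32}, X ∖ U = ∅ — both open, so U is clopen.
Nontrivial clopen(s) exist: e.g. {x29, x31, x32}. So (X, τ) is disconnected.
Compute connected components by grouping points that agree on all clopens:
  component: {x30}
  component: {x29, x31, x32}


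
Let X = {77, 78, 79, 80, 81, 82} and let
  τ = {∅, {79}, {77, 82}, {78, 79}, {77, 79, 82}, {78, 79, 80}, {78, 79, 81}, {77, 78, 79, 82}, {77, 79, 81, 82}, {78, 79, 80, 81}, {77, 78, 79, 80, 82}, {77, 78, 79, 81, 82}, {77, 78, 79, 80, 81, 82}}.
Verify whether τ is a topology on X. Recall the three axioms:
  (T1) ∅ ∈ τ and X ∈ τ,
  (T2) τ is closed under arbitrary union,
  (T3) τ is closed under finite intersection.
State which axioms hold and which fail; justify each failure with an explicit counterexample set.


τ is NOT a topology on X.

Axiom (T1): ∅ ∈ τ? Yes; X ∈ τ? Yes.
Axiom (T2/T3): check pairwise unions and intersections of members of τ.
Counterexample for (T3): {78, 79, 81} ∩ {77, 79, 81, 82} = {79, 81} ∉ τ. Therefore τ is NOT a topology.


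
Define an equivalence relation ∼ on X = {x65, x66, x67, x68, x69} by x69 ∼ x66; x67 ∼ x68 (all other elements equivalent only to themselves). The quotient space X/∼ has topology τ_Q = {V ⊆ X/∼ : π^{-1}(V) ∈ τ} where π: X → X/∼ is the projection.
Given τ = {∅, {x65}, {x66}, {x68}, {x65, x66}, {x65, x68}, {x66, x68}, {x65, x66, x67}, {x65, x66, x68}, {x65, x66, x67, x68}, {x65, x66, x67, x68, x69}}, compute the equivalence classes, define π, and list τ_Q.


X/∼ = {[x65], [x66=x69], [x67=x68]}; |τ_Q| = 3.

Equivalence classes: [x65], [x66=x69], [x67=x68].
Quotient map π: X → X/∼ sends x65 ↦ [x65], x66 ↦ [x66=x69], x67 ↦ [x67=x68], x68 ↦ [x67=x68], x69 ↦ [x66=x69].
For each subset V ⊆ X/∼, compute π^{-1}(V) ⊆ X and check whether π^{-1}(V) ∈ τ. V is open in τ_Q iff π^{-1}(V) ∈ τ.
  V = {}: π^{-1}(V) = ∅ ∈ τ ✓.
  V = {[x65]}: π^{-1}(V) = {x65} ∈ τ ✓.
  V = {[x66=x69]}: π^{-1}(V) = {x66, x69} ∉ τ ✗.
  V = {[x65], [x66=x69]}: π^{-1}(V) = {x65, x66, x69} ∉ τ ✗.
  V = {[x67=x68]}: π^{-1}(V) = {x67, x68} ∉ τ ✗.
  V = {[x65], [x67=x68]}: π^{-1}(V) = {x65, x67, x68} ∉ τ ✗.
  V = {[x66=x69], [x67=x68]}: π^{-1}(V) = {x66, x67, x68, x69} ∉ τ ✗.
  V = {[x65], [x66=x69], [x67=x68]}: π^{-1}(V) = {x65, x66, x67, x68, x69} ∈ τ ✓.
Open sets in the quotient: τ_Q = {{}, {[x65]}, {[x65], [x66=x69], [x67=x68]}} (3 elements).


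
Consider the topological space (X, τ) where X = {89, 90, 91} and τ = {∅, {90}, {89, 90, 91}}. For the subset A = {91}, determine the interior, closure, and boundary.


int(A) = ∅, cl(A) = {89, 91}, ∂A = {89, 91}.

Closed sets in (X, τ) are complements of opens:
  closed(X, τ) = {∅, {89, 91}, {89, 90, 91}}.
int(A) = ⋃ {U ∈ τ : U ⊆ A}. Opens contained in A: ∅.
Taking the union of these: int(A) = ∅.
cl(A) = ⋂ {C closed : A ⊆ C}. Closed sets containing A: {89, 91}, {89, 90, 91}.
Intersecting these: cl(A) = {89, 91}.
∂A = cl(A) ∖ int(A) = {89, 91} ∖ ∅ = {89, 91}.


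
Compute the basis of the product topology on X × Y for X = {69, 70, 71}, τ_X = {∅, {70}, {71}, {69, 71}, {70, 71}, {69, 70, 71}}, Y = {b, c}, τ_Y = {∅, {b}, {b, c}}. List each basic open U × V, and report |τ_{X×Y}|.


Basis B = {∅ × ∅, {70} × {b}, {71} × {b}, {69, 71} × {b}, {70} × {b, c}, {70, 71} × {b}, {71} × {b, c}, {69, 70, 71} × {b}, {69, 71} × {b, c}, {70, 71} × {b, c}, {69, 70, 71} × {b, c}}; |τ_{X×Y}| = 18.

Enumerate products U × V with U ∈ τ_X, V ∈ τ_Y (deduplicated):
  ∅ × ∅ = {} (∅)
  {70} × {b} = {(70,b)}
  {71} × {b} = {(71,b)}
  {69, 71} × {b} = {(69,b), (71,b)}
  {70} × {b, c} = {(70,b), (70,c)}
  {70, 71} × {b} = {(70,b), (71,b)}
  {71} × {b, c} = {(71,b), (71,c)}
  {69, 70, 71} × {b} = {(69,b), (70,b), (71,b)}
  {69, 71} × {b, c} = {(69,b), (69,c), (71,b), (71,c)}
  {70, 71} × {b, c} = {(70,b), (70,c), (71,b), (71,c)}
  {69, 70, 71} × {b, c} = {(69,b), (69,c), (70,b), (70,c), (71,b), (71,c)}
These 11 distinct sets form the basis B.
Close under arbitrary unions to get τ_{X×Y}; counting gives |τ_{X×Y}| = 18.


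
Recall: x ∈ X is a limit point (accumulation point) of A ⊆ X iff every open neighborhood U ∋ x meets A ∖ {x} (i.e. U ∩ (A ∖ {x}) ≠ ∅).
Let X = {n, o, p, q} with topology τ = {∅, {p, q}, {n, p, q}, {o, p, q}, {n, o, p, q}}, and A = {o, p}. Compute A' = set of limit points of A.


A' = {n, o, q}

For each x ∈ X, list the open sets U ∈ τ with x ∈ U, then check whether U ∩ (A ∖ {x}) ≠ ∅ for every such U.
  x = n: opens ∋ x are {n, p, q}, {n, o, p, q}; each meets A ∖ {n}, so x IS a limit point.
  x = o: opens ∋ x are {o, p, q}, {n, o, p, q}; each meets A ∖ {o}, so x IS a limit point.
  x = p: open {p, q} ∋ x has {p, q} ∩ (A ∖ {p}) = ∅, so x is NOT a limit point.
  x = q: opens ∋ x are {p, q}, {n, p, q}, {o, p, q}, {n, o, p, q}; each meets A ∖ {q}, so x IS a limit point.
Collecting: A' = {n, o, q}.


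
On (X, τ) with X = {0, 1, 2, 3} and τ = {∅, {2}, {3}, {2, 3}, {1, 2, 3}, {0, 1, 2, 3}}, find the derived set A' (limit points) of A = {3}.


A' = {0, 1}

For each x ∈ X, list the open sets U ∈ τ with x ∈ U, then check whether U ∩ (A ∖ {x}) ≠ ∅ for every such U.
  x = 0: opens ∋ x are {0, 1, 2, 3}; each meets A ∖ {0}, so x IS a limit point.
  x = 1: opens ∋ x are {1, 2, 3}, {0, 1, 2, 3}; each meets A ∖ {1}, so x IS a limit point.
  x = 2: open {2} ∋ x has {2} ∩ (A ∖ {2}) = ∅, so x is NOT a limit point.
  x = 3: open {3} ∋ x has {3} ∩ (A ∖ {3}) = ∅, so x is NOT a limit point.
Collecting: A' = {0, 1}.


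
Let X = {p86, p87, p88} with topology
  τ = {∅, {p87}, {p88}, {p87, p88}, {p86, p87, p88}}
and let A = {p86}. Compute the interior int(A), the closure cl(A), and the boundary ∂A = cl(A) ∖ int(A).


int(A) = ∅, cl(A) = {p86}, ∂A = {p86}.

Closed sets in (X, τ) are complements of opens:
  closed(X, τ) = {∅, {p86}, {p86, p87}, {p86, p88}, {p86, p87, p88}}.
int(A) = ⋃ {U ∈ τ : U ⊆ A}. Opens contained in A: ∅.
Taking the union of these: int(A) = ∅.
cl(A) = ⋂ {C closed : A ⊆ C}. Closed sets containing A: {p86}, {p86, p87}, {p86, p88}, {p86, p87, p88}.
Intersecting these: cl(A) = {p86}.
∂A = cl(A) ∖ int(A) = {p86} ∖ ∅ = {p86}.


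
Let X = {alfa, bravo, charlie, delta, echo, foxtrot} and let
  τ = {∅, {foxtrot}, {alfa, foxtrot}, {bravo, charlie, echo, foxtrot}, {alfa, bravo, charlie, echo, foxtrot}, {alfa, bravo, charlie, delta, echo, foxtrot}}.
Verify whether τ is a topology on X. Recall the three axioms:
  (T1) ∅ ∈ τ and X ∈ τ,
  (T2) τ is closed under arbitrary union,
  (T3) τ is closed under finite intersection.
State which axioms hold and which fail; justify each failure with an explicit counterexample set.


τ IS a topology on X.

Axiom (T1): ∅ ∈ τ? Yes; X ∈ τ? Yes.
Axiom (T2/T3): check pairwise unions and intersections of members of τ.
All pairwise intersections and unions checked — each lies in τ. Therefore τ satisfies (T1), (T2), (T3): it IS a topology on X.


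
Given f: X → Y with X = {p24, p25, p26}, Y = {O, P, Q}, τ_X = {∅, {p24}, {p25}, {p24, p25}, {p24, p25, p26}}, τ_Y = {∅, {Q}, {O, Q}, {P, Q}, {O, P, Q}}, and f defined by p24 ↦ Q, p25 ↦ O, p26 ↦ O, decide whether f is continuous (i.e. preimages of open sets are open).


f IS continuous.

Compute f^{-1}(U) for each U ∈ τ_Y:
  U = ∅: f^{-1}(U) = ∅ ∈ τ_X ✓.
  U = {Q}: f^{-1}(U) = {p24} ∈ τ_X ✓.
  U = {O, Q}: f^{-1}(U) = {p24, p25, p26} ∈ τ_X ✓.
  U = {P, Q}: f^{-1}(U) = {p24} ∈ τ_X ✓.
  U = {O, P, Q}: f^{-1}(U) = {p24, p25, p26} ∈ τ_X ✓.
Every preimage lies in τ_X, so f IS continuous.


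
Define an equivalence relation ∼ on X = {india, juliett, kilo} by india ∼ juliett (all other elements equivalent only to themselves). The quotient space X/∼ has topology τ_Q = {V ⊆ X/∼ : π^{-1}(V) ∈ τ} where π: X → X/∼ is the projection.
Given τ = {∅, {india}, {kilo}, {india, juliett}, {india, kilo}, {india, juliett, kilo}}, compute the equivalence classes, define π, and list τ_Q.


X/∼ = {[india=juliett], [kilo]}; |τ_Q| = 4.

Equivalence classes: [india=juliett], [kilo].
Quotient map π: X → X/∼ sends india ↦ [india=juliett], juliett ↦ [india=juliett], kilo ↦ [kilo].
For each subset V ⊆ X/∼, compute π^{-1}(V) ⊆ X and check whether π^{-1}(V) ∈ τ. V is open in τ_Q iff π^{-1}(V) ∈ τ.
  V = {}: π^{-1}(V) = ∅ ∈ τ ✓.
  V = {[india=juliett]}: π^{-1}(V) = {india, juliett} ∈ τ ✓.
  V = {[kilo]}: π^{-1}(V) = {kilo} ∈ τ ✓.
  V = {[india=juliett], [kilo]}: π^{-1}(V) = {india, juliett, kilo} ∈ τ ✓.
Open sets in the quotient: τ_Q = {{}, {[india=juliett]}, {[kilo]}, {[india=juliett], [kilo]}} (4 elements).


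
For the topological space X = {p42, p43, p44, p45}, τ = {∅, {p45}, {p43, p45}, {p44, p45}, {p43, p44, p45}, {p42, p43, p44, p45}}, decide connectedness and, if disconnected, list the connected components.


(X, τ) is connected.

Find clopen sets (U ∈ τ with X ∖ U ∈ τ):
  U = ∅, X ∖ U = {p42, p43, p44, p45} — both open, so U is clopen.
  U = {p42, p43, p44, p45}, X ∖ U = ∅ — both open, so U is clopen.
Only trivial clopens (∅ and X) exist, so (X, τ) is connected.
Compute connected components by grouping points that agree on all clopens:
  component: {p42, p43, p44, p45}


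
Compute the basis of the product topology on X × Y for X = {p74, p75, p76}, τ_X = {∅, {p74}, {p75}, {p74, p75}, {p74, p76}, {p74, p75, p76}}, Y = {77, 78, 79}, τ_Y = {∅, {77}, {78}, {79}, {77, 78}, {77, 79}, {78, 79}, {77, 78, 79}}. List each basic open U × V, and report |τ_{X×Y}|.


Basis B = {∅ × ∅, {p74} × {77}, {p74} × {78}, {p74} × {79}, {p75} × {77}, {p75} × {78}, {p75} × {79}, {p74} × {77, 78}, {p74} × {77, 79}, {p74, p75} × {77}, {p74, p76} × {77}, {p74} × {78, 79}, {p74, p75} × {78}, {p74, p76} × {78}, {p74, p75} × {79}, {p74, p76} × {79}, {p75} × {77, 78}, {p75} × {77, 79}, {p75} × {78, 79}, {p74} × {77, 78, 79}, {p74, p75, p76} × {77}, {p74, p75, p76} × {78}, {p74, p75, p76} × {79}, {p75} × {77, 78, 79}, {p74, p75} × {77, 78}, {p74, p76} × {77, 78}, {p74, p75} × {77, 79}, {p74, p76} × {77, 79}, {p74, p75} × {78, 79}, {p74, p76} × {78, 79}, {p74, p75} × {77, 78, 79}, {p74, p76} × {77, 78, 79}, {p74, p75, p76} × {77, 78}, {p74, p75, p76} × {77, 79}, {p74, p75, p76} × {78, 79}, {p74, p75, p76} × {77, 78, 79}}; |τ_{X×Y}| = 216.

Enumerate products U × V with U ∈ τ_X, V ∈ τ_Y (deduplicated):
  ∅ × ∅ = {} (∅)
  {p74} × {77} = {(p74,77)}
  {p74} × {78} = {(p74,78)}
  {p74} × {79} = {(p74,79)}
  {p75} × {77} = {(p75,77)}
  {p75} × {78} = {(p75,78)}
  {p75} × {79} = {(p75,79)}
  {p74} × {77, 78} = {(p74,77), (p74,78)}
  {p74} × {77, 79} = {(p74,77), (p74,79)}
  {p74, p75} × {77} = {(p74,77), (p75,77)}
  {p74, p76} × {77} = {(p74,77), (p76,77)}
  {p74} × {78, 79} = {(p74,78), (p74,79)}
  {p74, p75} × {78} = {(p74,78), (p75,78)}
  {p74, p76} × {78} = {(p74,78), (p76,78)}
  {p74, p75} × {79} = {(p74,79), (p75,79)}
  {p74, p76} × {79} = {(p74,79), (p76,79)}
  {p75} × {77, 78} = {(p75,77), (p75,78)}
  {p75} × {77, 79} = {(p75,77), (p75,79)}
  {p75} × {78, 79} = {(p75,78), (p75,79)}
  {p74} × {77, 78, 79} = {(p74,77), (p74,78), (p74,79)}
  {p74, p75, p76} × {77} = {(p74,77), (p75,77), (p76,77)}
  {p74, p75, p76} × {78} = {(p74,78), (p75,78), (p76,78)}
  {p74, p75, p76} × {79} = {(p74,79), (p75,79), (p76,79)}
  {p75} × {77, 78, 79} = {(p75,77), (p75,78), (p75,79)}
  {p74, p75} × {77, 78} = {(p74,77), (p74,78), (p75,77), (p75,78)}
  {p74, p76} × {77, 78} = {(p74,77), (p74,78), (p76,77), (p76,78)}
  {p74, p75} × {77, 79} = {(p74,77), (p74,79), (p75,77), (p75,79)}
  {p74, p76} × {77, 79} = {(p74,77), (p74,79), (p76,77), (p76,79)}
  {p74, p75} × {78, 79} = {(p74,78), (p74,79), (p75,78), (p75,79)}
  {p74, p76} × {78, 79} = {(p74,78), (p74,79), (p76,78), (p76,79)}
  {p74, p75} × {77, 78, 79} = {(p74,77), (p74,78), (p74,79), (p75,77), (p75,78), (p75,79)}
  {p74, p76} × {77, 78, 79} = {(p74,77), (p74,78), (p74,79), (p76,77), (p76,78), (p76,79)}
  {p74, p75, p76} × {77, 78} = {(p74,77), (p74,78), (p75,77), (p75,78), (p76,77), (p76,78)}
  {p74, p75, p76} × {77, 79} = {(p74,77), (p74,79), (p75,77), (p75,79), (p76,77), (p76,79)}
  {p74, p75, p76} × {78, 79} = {(p74,78), (p74,79), (p75,78), (p75,79), (p76,78), (p76,79)}
  {p74, p75, p76} × {77, 78, 79} = {(p74,77), (p74,78), (p74,79), (p75,77), (p75,78), (p75,79), (p76,77), (p76,78), (p76,79)}
These 36 distinct sets form the basis B.
Close under arbitrary unions to get τ_{X×Y}; counting gives |τ_{X×Y}| = 216.


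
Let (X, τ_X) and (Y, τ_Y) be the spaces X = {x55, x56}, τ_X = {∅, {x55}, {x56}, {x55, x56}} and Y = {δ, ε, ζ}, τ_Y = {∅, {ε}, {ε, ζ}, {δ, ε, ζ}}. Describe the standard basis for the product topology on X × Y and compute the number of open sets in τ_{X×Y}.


Basis B = {∅ × ∅, {x55} × {ε}, {x56} × {ε}, {x55} × {ε, ζ}, {x55, x56} × {ε}, {x56} × {ε, ζ}, {x55} × {δ, ε, ζ}, {x56} × {δ, ε, ζ}, {x55, x56} × {ε, ζ}, {x55, x56} × {δ, ε, ζ}}; |τ_{X×Y}| = 16.

Enumerate products U × V with U ∈ τ_X, V ∈ τ_Y (deduplicated):
  ∅ × ∅ = {} (∅)
  {x55} × {ε} = {(x55,ε)}
  {x56} × {ε} = {(x56,ε)}
  {x55} × {ε, ζ} = {(x55,ε), (x55,ζ)}
  {x55, x56} × {ε} = {(x55,ε), (x56,ε)}
  {x56} × {ε, ζ} = {(x56,ε), (x56,ζ)}
  {x55} × {δ, ε, ζ} = {(x55,δ), (x55,ε), (x55,ζ)}
  {x56} × {δ, ε, ζ} = {(x56,δ), (x56,ε), (x56,ζ)}
  {x55, x56} × {ε, ζ} = {(x55,ε), (x55,ζ), (x56,ε), (x56,ζ)}
  {x55, x56} × {δ, ε, ζ} = {(x55,δ), (x55,ε), (x55,ζ), (x56,δ), (x56,ε), (x56,ζ)}
These 10 distinct sets form the basis B.
Close under arbitrary unions to get τ_{X×Y}; counting gives |τ_{X×Y}| = 16.


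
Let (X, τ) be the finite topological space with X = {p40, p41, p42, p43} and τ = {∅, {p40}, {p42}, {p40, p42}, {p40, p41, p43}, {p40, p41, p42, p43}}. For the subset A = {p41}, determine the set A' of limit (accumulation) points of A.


A' = {p43}

For each x ∈ X, list the open sets U ∈ τ with x ∈ U, then check whether U ∩ (A ∖ {x}) ≠ ∅ for every such U.
  x = p40: open {p40} ∋ x has {p40} ∩ (A ∖ {p40}) = ∅, so x is NOT a limit point.
  x = p41: open {p40, p41, p43} ∋ x has {p40, p41, p43} ∩ (A ∖ {p41}) = ∅, so x is NOT a limit point.
  x = p42: open {p42} ∋ x has {p42} ∩ (A ∖ {p42}) = ∅, so x is NOT a limit point.
  x = p43: opens ∋ x are {p40, p41, p43}, {p40, p41, p42, p43}; each meets A ∖ {p43}, so x IS a limit point.
Collecting: A' = {p43}.


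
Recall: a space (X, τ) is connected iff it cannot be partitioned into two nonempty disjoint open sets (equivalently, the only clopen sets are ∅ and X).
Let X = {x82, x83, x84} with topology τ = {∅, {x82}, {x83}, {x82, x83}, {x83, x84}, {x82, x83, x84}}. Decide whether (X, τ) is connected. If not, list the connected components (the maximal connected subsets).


(X, τ) is disconnected; components = [{x82}, {x83, x84}].

Find clopen sets (U ∈ τ with X ∖ U ∈ τ):
  U = ∅, X ∖ U = {x82, x83, x84} — both open, so U is clopen.
  U = {x82}, X ∖ U = {x83, x84} — both open, so U is clopen.
  U = {x83, x84}, X ∖ U = {x82} — both open, so U is clopen.
  U = {x82, x83, x84}, X ∖ U = ∅ — both open, so U is clopen.
Nontrivial clopen(s) exist: e.g. {x83, x84}. So (X, τ) is disconnected.
Compute connected components by grouping points that agree on all clopens:
  component: {x82}
  component: {x83, x84}


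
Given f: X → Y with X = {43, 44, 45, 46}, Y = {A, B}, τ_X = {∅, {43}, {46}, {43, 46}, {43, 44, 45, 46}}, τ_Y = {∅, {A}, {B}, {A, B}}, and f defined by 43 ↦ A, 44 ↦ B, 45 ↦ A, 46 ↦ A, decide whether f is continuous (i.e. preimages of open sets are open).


f is NOT continuous.

Compute f^{-1}(U) for each U ∈ τ_Y:
  U = ∅: f^{-1}(U) = ∅ ∈ τ_X ✓.
  U = {A}: f^{-1}(U) = {43, 45, 46} ∉ τ_X ✗.
  U = {B}: f^{-1}(U) = {44} ∉ τ_X ✗.
  U = {A, B}: f^{-1}(U) = {43, 44, 45, 46} ∈ τ_X ✓.
Found U = {A} with f^{-1}(U) = {43, 45, 46} not in τ_X. Therefore f is NOT continuous.


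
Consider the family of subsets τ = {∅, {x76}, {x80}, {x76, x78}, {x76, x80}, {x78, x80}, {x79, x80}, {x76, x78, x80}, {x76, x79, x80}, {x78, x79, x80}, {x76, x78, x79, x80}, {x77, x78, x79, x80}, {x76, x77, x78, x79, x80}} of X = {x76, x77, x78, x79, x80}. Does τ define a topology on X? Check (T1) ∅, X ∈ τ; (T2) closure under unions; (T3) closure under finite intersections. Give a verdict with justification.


τ is NOT a topology on X.

Axiom (T1): ∅ ∈ τ? Yes; X ∈ τ? Yes.
Axiom (T2/T3): check pairwise unions and intersections of members of τ.
Counterexample for (T3): {x76, x78} ∩ {x78, x80} = {x78} ∉ τ. Therefore τ is NOT a topology.


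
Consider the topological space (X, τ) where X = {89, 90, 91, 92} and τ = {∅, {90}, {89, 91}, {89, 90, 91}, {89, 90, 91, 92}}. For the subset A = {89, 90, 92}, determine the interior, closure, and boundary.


int(A) = {90}, cl(A) = {89, 90, 91, 92}, ∂A = {89, 91, 92}.

Closed sets in (X, τ) are complements of opens:
  closed(X, τ) = {∅, {92}, {90, 92}, {89, 91, 92}, {89, 90, 91, 92}}.
int(A) = ⋃ {U ∈ τ : U ⊆ A}. Opens contained in A: ∅, {90}.
Taking the union of these: int(A) = {90}.
cl(A) = ⋂ {C closed : A ⊆ C}. Closed sets containing A: {89, 90, 91, 92}.
Intersecting these: cl(A) = {89, 90, 91, 92}.
∂A = cl(A) ∖ int(A) = {89, 90, 91, 92} ∖ {90} = {89, 91, 92}.


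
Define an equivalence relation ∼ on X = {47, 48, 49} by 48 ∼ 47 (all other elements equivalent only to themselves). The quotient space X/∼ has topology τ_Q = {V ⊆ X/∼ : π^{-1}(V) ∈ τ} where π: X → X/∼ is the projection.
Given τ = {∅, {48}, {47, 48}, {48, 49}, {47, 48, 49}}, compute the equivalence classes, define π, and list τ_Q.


X/∼ = {[47=48], [49]}; |τ_Q| = 3.

Equivalence classes: [47=48], [49].
Quotient map π: X → X/∼ sends 47 ↦ [47=48], 48 ↦ [47=48], 49 ↦ [49].
For each subset V ⊆ X/∼, compute π^{-1}(V) ⊆ X and check whether π^{-1}(V) ∈ τ. V is open in τ_Q iff π^{-1}(V) ∈ τ.
  V = {}: π^{-1}(V) = ∅ ∈ τ ✓.
  V = {[47=48]}: π^{-1}(V) = {47, 48} ∈ τ ✓.
  V = {[49]}: π^{-1}(V) = {49} ∉ τ ✗.
  V = {[47=48], [49]}: π^{-1}(V) = {47, 48, 49} ∈ τ ✓.
Open sets in the quotient: τ_Q = {{}, {[47=48]}, {[47=48], [49]}} (3 elements).


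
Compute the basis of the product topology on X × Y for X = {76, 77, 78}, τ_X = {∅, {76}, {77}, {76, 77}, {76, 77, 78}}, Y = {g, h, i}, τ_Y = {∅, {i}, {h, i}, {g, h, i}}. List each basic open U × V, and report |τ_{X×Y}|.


Basis B = {∅ × ∅, {76} × {i}, {77} × {i}, {76} × {h, i}, {76, 77} × {i}, {77} × {h, i}, {76} × {g, h, i}, {76, 77, 78} × {i}, {77} × {g, h, i}, {76, 77} × {h, i}, {76, 77} × {g, h, i}, {76, 77, 78} × {h, i}, {76, 77, 78} × {g, h, i}}; |τ_{X×Y}| = 30.

Enumerate products U × V with U ∈ τ_X, V ∈ τ_Y (deduplicated):
  ∅ × ∅ = {} (∅)
  {76} × {i} = {(76,i)}
  {77} × {i} = {(77,i)}
  {76} × {h, i} = {(76,h), (76,i)}
  {76, 77} × {i} = {(76,i), (77,i)}
  {77} × {h, i} = {(77,h), (77,i)}
  {76} × {g, h, i} = {(76,g), (76,h), (76,i)}
  {76, 77, 78} × {i} = {(76,i), (77,i), (78,i)}
  {77} × {g, h, i} = {(77,g), (77,h), (77,i)}
  {76, 77} × {h, i} = {(76,h), (76,i), (77,h), (77,i)}
  {76, 77} × {g, h, i} = {(76,g), (76,h), (76,i), (77,g), (77,h), (77,i)}
  {76, 77, 78} × {h, i} = {(76,h), (76,i), (77,h), (77,i), (78,h), (78,i)}
  {76, 77, 78} × {g, h, i} = {(76,g), (76,h), (76,i), (77,g), (77,h), (77,i), (78,g), (78,h), (78,i)}
These 13 distinct sets form the basis B.
Close under arbitrary unions to get τ_{X×Y}; counting gives |τ_{X×Y}| = 30.


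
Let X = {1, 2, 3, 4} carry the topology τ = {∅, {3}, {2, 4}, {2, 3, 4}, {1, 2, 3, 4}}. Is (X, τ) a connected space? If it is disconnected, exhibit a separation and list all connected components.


(X, τ) is connected.

Find clopen sets (U ∈ τ with X ∖ U ∈ τ):
  U = ∅, X ∖ U = {1, 2, 3, 4} — both open, so U is clopen.
  U = {1, 2, 3, 4}, X ∖ U = ∅ — both open, so U is clopen.
Only trivial clopens (∅ and X) exist, so (X, τ) is connected.
Compute connected components by grouping points that agree on all clopens:
  component: {1, 2, 3, 4}


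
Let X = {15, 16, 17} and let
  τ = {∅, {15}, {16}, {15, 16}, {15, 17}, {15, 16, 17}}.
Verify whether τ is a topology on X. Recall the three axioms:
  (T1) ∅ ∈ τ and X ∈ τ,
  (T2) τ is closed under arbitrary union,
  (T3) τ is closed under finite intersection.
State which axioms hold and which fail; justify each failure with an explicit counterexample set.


τ IS a topology on X.

Axiom (T1): ∅ ∈ τ? Yes; X ∈ τ? Yes.
Axiom (T2/T3): check pairwise unions and intersections of members of τ.
All pairwise intersections and unions checked — each lies in τ. Therefore τ satisfies (T1), (T2), (T3): it IS a topology on X.


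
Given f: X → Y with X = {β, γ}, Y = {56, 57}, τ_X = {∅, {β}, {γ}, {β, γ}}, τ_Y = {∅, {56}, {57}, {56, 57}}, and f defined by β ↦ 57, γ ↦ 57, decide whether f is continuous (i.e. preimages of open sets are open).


f IS continuous.

Compute f^{-1}(U) for each U ∈ τ_Y:
  U = ∅: f^{-1}(U) = ∅ ∈ τ_X ✓.
  U = {56}: f^{-1}(U) = ∅ ∈ τ_X ✓.
  U = {57}: f^{-1}(U) = {β, γ} ∈ τ_X ✓.
  U = {56, 57}: f^{-1}(U) = {β, γ} ∈ τ_X ✓.
Every preimage lies in τ_X, so f IS continuous.


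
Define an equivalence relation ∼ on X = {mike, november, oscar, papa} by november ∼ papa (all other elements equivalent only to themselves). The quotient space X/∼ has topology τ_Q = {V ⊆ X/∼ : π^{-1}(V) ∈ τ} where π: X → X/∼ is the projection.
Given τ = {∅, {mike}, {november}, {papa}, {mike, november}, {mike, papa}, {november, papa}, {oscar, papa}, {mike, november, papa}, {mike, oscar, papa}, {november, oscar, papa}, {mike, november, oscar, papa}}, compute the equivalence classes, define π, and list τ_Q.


X/∼ = {[mike], [november=papa], [oscar]}; |τ_Q| = 6.

Equivalence classes: [mike], [november=papa], [oscar].
Quotient map π: X → X/∼ sends mike ↦ [mike], november ↦ [november=papa], oscar ↦ [oscar], papa ↦ [november=papa].
For each subset V ⊆ X/∼, compute π^{-1}(V) ⊆ X and check whether π^{-1}(V) ∈ τ. V is open in τ_Q iff π^{-1}(V) ∈ τ.
  V = {}: π^{-1}(V) = ∅ ∈ τ ✓.
  V = {[mike]}: π^{-1}(V) = {mike} ∈ τ ✓.
  V = {[november=papa]}: π^{-1}(V) = {november, papa} ∈ τ ✓.
  V = {[mike], [november=papa]}: π^{-1}(V) = {mike, november, papa} ∈ τ ✓.
  V = {[oscar]}: π^{-1}(V) = {oscar} ∉ τ ✗.
  V = {[mike], [oscar]}: π^{-1}(V) = {mike, oscar} ∉ τ ✗.
  V = {[november=papa], [oscar]}: π^{-1}(V) = {november, oscar, papa} ∈ τ ✓.
  V = {[mike], [november=papa], [oscar]}: π^{-1}(V) = {mike, november, oscar, papa} ∈ τ ✓.
Open sets in the quotient: τ_Q = {{}, {[mike]}, {[november=papa]}, {[mike], [november=papa]}, {[november=papa], [oscar]}, {[mike], [november=papa], [oscar]}} (6 elements).


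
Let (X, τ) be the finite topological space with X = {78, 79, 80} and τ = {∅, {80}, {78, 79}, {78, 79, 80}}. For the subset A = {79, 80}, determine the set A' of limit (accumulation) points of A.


A' = {78}

For each x ∈ X, list the open sets U ∈ τ with x ∈ U, then check whether U ∩ (A ∖ {x}) ≠ ∅ for every such U.
  x = 78: opens ∋ x are {78, 79}, {78, 79, 80}; each meets A ∖ {78}, so x IS a limit point.
  x = 79: open {78, 79} ∋ x has {78, 79} ∩ (A ∖ {79}) = ∅, so x is NOT a limit point.
  x = 80: open {80} ∋ x has {80} ∩ (A ∖ {80}) = ∅, so x is NOT a limit point.
Collecting: A' = {78}.


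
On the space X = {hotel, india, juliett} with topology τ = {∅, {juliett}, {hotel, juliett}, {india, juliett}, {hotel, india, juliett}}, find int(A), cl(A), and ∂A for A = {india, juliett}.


int(A) = {india, juliett}, cl(A) = {hotel, india, juliett}, ∂A = {hotel}.

Closed sets in (X, τ) are complements of opens:
  closed(X, τ) = {∅, {hotel}, {india}, {hotel, india}, {hotel, india, juliett}}.
int(A) = ⋃ {U ∈ τ : U ⊆ A}. Opens contained in A: ∅, {juliett}, {india, juliett}.
Taking the union of these: int(A) = {india, juliett}.
cl(A) = ⋂ {C closed : A ⊆ C}. Closed sets containing A: {hotel, india, juliett}.
Intersecting these: cl(A) = {hotel, india, juliett}.
∂A = cl(A) ∖ int(A) = {hotel, india, juliett} ∖ {india, juliett} = {hotel}.


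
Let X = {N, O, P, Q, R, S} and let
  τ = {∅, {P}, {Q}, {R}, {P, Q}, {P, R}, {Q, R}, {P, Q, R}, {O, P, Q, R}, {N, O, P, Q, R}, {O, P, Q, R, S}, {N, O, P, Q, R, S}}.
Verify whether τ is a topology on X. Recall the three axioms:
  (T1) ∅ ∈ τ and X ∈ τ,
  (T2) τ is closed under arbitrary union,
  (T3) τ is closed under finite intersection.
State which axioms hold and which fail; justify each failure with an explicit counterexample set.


τ IS a topology on X.

Axiom (T1): ∅ ∈ τ? Yes; X ∈ τ? Yes.
Axiom (T2/T3): check pairwise unions and intersections of members of τ.
All pairwise intersections and unions checked — each lies in τ. Therefore τ satisfies (T1), (T2), (T3): it IS a topology on X.


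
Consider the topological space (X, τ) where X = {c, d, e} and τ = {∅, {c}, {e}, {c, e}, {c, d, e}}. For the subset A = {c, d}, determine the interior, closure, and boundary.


int(A) = {c}, cl(A) = {c, d}, ∂A = {d}.

Closed sets in (X, τ) are complements of opens:
  closed(X, τ) = {∅, {d}, {c, d}, {d, e}, {c, d, e}}.
int(A) = ⋃ {U ∈ τ : U ⊆ A}. Opens contained in A: ∅, {c}.
Taking the union of these: int(A) = {c}.
cl(A) = ⋂ {C closed : A ⊆ C}. Closed sets containing A: {c, d}, {c, d, e}.
Intersecting these: cl(A) = {c, d}.
∂A = cl(A) ∖ int(A) = {c, d} ∖ {c} = {d}.
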